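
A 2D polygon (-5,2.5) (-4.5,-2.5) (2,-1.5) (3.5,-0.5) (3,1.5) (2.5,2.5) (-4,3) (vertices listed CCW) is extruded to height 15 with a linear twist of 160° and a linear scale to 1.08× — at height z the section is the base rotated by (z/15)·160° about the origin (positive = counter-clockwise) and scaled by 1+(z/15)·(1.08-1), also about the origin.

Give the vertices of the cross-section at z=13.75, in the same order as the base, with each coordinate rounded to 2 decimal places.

t = z/height = 13.75/15 = 0.916667
s = 1 + (scale-1)·z/height = 1 + (1.08-1)·13.75/15 = 1.073333
θ = twist·z/height = 160°·13.75/15 = 146.6667° = 2.559816 rad
cos θ = -0.835488, sin θ = 0.549509 (intermediates below are computed at full precision and shown rounded to 5 d.p.)
v1: (-5,2.5) → rotate → (2.80367,-4.83626) → ×s → (3.00927,-5.19092) → (3.01,-5.19)
v2: (-4.5,-2.5) → rotate → (5.13347,-0.38407) → ×s → (5.50992,-0.41224) → (5.51,-0.41)
v3: (2,-1.5) → rotate → (-0.84671,2.35225) → ×s → (-0.90880,2.52475) → (-0.91,2.52)
v4: (3.5,-0.5) → rotate → (-2.64945,2.34103) → ×s → (-2.84375,2.51270) → (-2.84,2.51)
v5: (3,1.5) → rotate → (-3.33073,0.39530) → ×s → (-3.57498,0.42428) → (-3.57,0.42)
v6: (2.5,2.5) → rotate → (-3.46249,-0.71495) → ×s → (-3.71641,-0.76738) → (-3.72,-0.77)
v7: (-4,3) → rotate → (1.69342,-4.70450) → ×s → (1.81761,-5.04950) → (1.82,-5.05)

Cross-section at z=13.75: (3.01,-5.19) (5.51,-0.41) (-0.91,2.52) (-2.84,2.51) (-3.57,0.42) (-3.72,-0.77) (1.82,-5.05)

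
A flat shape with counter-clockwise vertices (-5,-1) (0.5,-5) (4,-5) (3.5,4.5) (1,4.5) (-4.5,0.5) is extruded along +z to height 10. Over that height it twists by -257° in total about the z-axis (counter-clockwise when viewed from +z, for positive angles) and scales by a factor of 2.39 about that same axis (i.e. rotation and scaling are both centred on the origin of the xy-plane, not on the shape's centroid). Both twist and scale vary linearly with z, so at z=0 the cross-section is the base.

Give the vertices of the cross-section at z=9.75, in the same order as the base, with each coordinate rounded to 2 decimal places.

t = z/height = 9.75/10 = 0.975
s = 1 + (scale-1)·z/height = 1 + (2.39-1)·9.75/10 = 2.355250
θ = twist·z/height = -257°·9.75/10 = -250.5750° = -4.373359 rad
cos θ = -0.332573, sin θ = 0.943078 (intermediates below are computed at full precision and shown rounded to 5 d.p.)
v1: (-5,-1) → rotate → (2.60594,-4.38282) → ×s → (6.13764,-10.32263) → (6.14,-10.32)
v2: (0.5,-5) → rotate → (4.54910,2.13440) → ×s → (10.71427,5.02705) → (10.71,5.03)
v3: (4,-5) → rotate → (3.38510,5.43517) → ×s → (7.97275,12.80119) → (7.97,12.80)
v4: (3.5,4.5) → rotate → (-5.40785,1.80419) → ×s → (-12.73685,4.24933) → (-12.74,4.25)
v5: (1,4.5) → rotate → (-4.57642,-0.55350) → ×s → (-10.77862,-1.30363) → (-10.78,-1.30)
v6: (-4.5,0.5) → rotate → (1.02504,-4.41014) → ×s → (2.41422,-10.38697) → (2.41,-10.39)

Cross-section at z=9.75: (6.14,-10.32) (10.71,5.03) (7.97,12.80) (-12.74,4.25) (-10.78,-1.30) (2.41,-10.39)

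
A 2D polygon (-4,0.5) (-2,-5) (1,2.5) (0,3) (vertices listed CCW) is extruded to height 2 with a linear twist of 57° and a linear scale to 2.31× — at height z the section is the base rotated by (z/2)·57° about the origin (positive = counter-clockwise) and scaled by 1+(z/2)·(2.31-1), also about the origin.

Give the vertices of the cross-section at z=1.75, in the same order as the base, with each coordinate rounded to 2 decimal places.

t = z/height = 1.75/2 = 0.875
s = 1 + (scale-1)·z/height = 1 + (2.31-1)·1.75/2 = 2.146250
θ = twist·z/height = 57°·1.75/2 = 49.8750° = 0.870483 rad
cos θ = 0.644457, sin θ = 0.764640 (intermediates below are computed at full precision and shown rounded to 5 d.p.)
v1: (-4,0.5) → rotate → (-2.96015,-2.73633) → ×s → (-6.35322,-5.87285) → (-6.35,-5.87)
v2: (-2,-5) → rotate → (2.53429,-4.75157) → ×s → (5.43921,-10.19805) → (5.44,-10.20)
v3: (1,2.5) → rotate → (-1.26714,2.37578) → ×s → (-2.71961,5.09903) → (-2.72,5.10)
v4: (0,3) → rotate → (-2.29392,1.93337) → ×s → (-4.92333,4.14950) → (-4.92,4.15)

Cross-section at z=1.75: (-6.35,-5.87) (5.44,-10.20) (-2.72,5.10) (-4.92,4.15)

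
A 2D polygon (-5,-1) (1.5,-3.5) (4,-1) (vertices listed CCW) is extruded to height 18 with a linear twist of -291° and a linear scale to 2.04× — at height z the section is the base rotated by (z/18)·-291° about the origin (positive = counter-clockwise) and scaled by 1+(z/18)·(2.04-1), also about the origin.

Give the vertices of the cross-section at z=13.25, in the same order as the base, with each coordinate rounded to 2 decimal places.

t = z/height = 13.25/18 = 0.736111
s = 1 + (scale-1)·z/height = 1 + (2.04-1)·13.25/18 = 1.765556
θ = twist·z/height = -291°·13.25/18 = -214.2083° = -3.738641 rad
cos θ = -0.826999, sin θ = 0.562204 (intermediates below are computed at full precision and shown rounded to 5 d.p.)
v1: (-5,-1) → rotate → (4.69720,-1.98402) → ×s → (8.29316,-3.50290) → (8.29,-3.50)
v2: (1.5,-3.5) → rotate → (0.72721,3.73780) → ×s → (1.28394,6.59930) → (1.28,6.60)
v3: (4,-1) → rotate → (-2.74579,3.07581) → ×s → (-4.84785,5.43052) → (-4.85,5.43)

Cross-section at z=13.25: (8.29,-3.50) (1.28,6.60) (-4.85,5.43)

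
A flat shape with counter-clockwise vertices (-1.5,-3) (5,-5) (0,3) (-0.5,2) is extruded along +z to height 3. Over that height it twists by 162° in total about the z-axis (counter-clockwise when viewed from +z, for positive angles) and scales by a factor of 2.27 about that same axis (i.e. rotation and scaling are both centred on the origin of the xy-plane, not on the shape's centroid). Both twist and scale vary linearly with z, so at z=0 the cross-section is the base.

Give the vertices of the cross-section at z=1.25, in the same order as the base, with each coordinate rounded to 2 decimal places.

t = z/height = 1.25/3 = 0.416667
s = 1 + (scale-1)·z/height = 1 + (2.27-1)·1.25/3 = 1.529167
θ = twist·z/height = 162°·1.25/3 = 67.5000° = 1.178097 rad
cos θ = 0.382683, sin θ = 0.923880 (intermediates below are computed at full precision and shown rounded to 5 d.p.)
v1: (-1.5,-3) → rotate → (2.19761,-2.53387) → ×s → (3.36052,-3.87471) → (3.36,-3.87)
v2: (5,-5) → rotate → (6.53281,2.70598) → ×s → (9.98976,4.13790) → (9.99,4.14)
v3: (0,3) → rotate → (-2.77164,1.14805) → ×s → (-4.23830,1.75556) → (-4.24,1.76)
v4: (-0.5,2) → rotate → (-2.03910,0.30343) → ×s → (-3.11812,0.46399) → (-3.12,0.46)

Cross-section at z=1.25: (3.36,-3.87) (9.99,4.14) (-4.24,1.76) (-3.12,0.46)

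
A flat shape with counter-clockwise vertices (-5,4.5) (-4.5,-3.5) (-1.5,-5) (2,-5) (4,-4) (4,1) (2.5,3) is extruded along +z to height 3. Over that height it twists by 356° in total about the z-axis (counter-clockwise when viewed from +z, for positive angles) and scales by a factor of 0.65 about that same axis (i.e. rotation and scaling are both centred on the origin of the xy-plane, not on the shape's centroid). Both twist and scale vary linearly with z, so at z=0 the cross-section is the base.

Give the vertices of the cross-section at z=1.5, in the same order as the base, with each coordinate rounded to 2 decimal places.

t = z/height = 1.5/3 = 0.5
s = 1 + (scale-1)·z/height = 1 + (0.65-1)·1.5/3 = 0.825000
θ = twist·z/height = 356°·1.5/3 = 178.0000° = 3.106686 rad
cos θ = -0.999391, sin θ = 0.034899 (intermediates below are computed at full precision and shown rounded to 5 d.p.)
v1: (-5,4.5) → rotate → (4.83991,-4.67176) → ×s → (3.99292,-3.85420) → (3.99,-3.85)
v2: (-4.5,-3.5) → rotate → (4.61941,3.34082) → ×s → (3.81101,2.75618) → (3.81,2.76)
v3: (-1.5,-5) → rotate → (1.67358,4.94460) → ×s → (1.38071,4.07930) → (1.38,4.08)
v4: (2,-5) → rotate → (-1.82428,5.06675) → ×s → (-1.50503,4.18007) → (-1.51,4.18)
v5: (4,-4) → rotate → (-3.85797,4.13716) → ×s → (-3.18282,3.41316) → (-3.18,3.41)
v6: (4,1) → rotate → (-4.03246,-0.85979) → ×s → (-3.32678,-0.70933) → (-3.33,-0.71)
v7: (2.5,3) → rotate → (-2.60318,-2.91092) → ×s → (-2.14762,-2.40151) → (-2.15,-2.40)

Cross-section at z=1.5: (3.99,-3.85) (3.81,2.76) (1.38,4.08) (-1.51,4.18) (-3.18,3.41) (-3.33,-0.71) (-2.15,-2.40)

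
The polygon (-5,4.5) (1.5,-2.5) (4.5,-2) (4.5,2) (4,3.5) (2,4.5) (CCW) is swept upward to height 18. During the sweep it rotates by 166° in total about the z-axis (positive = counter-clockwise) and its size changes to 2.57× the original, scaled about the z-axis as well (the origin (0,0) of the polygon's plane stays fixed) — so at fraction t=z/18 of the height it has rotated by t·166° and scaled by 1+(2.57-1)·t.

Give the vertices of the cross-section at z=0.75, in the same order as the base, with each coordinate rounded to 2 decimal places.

Cross-section at z=0.75: (-5.87,4.12) (1.91,-2.45) (5.02,-1.54) (4.50,2.69) (3.78,4.22) (1.54,5.02)

t = z/height = 0.75/18 = 0.0416667
s = 1 + (scale-1)·z/height = 1 + (2.57-1)·0.75/18 = 1.065417
θ = twist·z/height = 166°·0.75/18 = 6.9167° = 0.120719 rad
cos θ = 0.992722, sin θ = 0.120426 (intermediates below are computed at full precision and shown rounded to 5 d.p.)
v1: (-5,4.5) → rotate → (-5.50553,3.86512) → ×s → (-5.86568,4.11797) → (-5.87,4.12)
v2: (1.5,-2.5) → rotate → (1.79015,-2.30117) → ×s → (1.90725,-2.45170) → (1.91,-2.45)
v3: (4.5,-2) → rotate → (4.70810,-1.44353) → ×s → (5.01609,-1.53796) → (5.02,-1.54)
v4: (4.5,2) → rotate → (4.22640,2.52736) → ×s → (4.50288,2.69269) → (4.50,2.69)
v5: (4,3.5) → rotate → (3.54940,3.95623) → ×s → (3.78159,4.21503) → (3.78,4.22)
v6: (2,4.5) → rotate → (1.44353,4.70810) → ×s → (1.53796,5.01609) → (1.54,5.02)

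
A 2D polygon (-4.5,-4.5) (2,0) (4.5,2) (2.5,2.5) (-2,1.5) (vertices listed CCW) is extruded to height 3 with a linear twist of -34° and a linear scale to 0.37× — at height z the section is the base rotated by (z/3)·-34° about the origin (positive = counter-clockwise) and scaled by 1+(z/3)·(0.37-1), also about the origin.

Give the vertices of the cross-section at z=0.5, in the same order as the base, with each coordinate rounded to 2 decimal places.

t = z/height = 0.5/3 = 0.166667
s = 1 + (scale-1)·z/height = 1 + (0.37-1)·0.5/3 = 0.895000
θ = twist·z/height = -34°·0.5/3 = -5.6667° = -0.098902 rad
cos θ = 0.995113, sin θ = -0.098741 (intermediates below are computed at full precision and shown rounded to 5 d.p.)
v1: (-4.5,-4.5) → rotate → (-4.92234,-4.03368) → ×s → (-4.40550,-3.61014) → (-4.41,-3.61)
v2: (2,0) → rotate → (1.99023,-0.19748) → ×s → (1.78125,-0.17675) → (1.78,-0.18)
v3: (4.5,2) → rotate → (4.67549,1.54589) → ×s → (4.18456,1.38357) → (4.18,1.38)
v4: (2.5,2.5) → rotate → (2.73464,2.24093) → ×s → (2.44750,2.00563) → (2.45,2.01)
v5: (-2,1.5) → rotate → (-1.84212,1.69015) → ×s → (-1.64869,1.51269) → (-1.65,1.51)

Cross-section at z=0.5: (-4.41,-3.61) (1.78,-0.18) (4.18,1.38) (2.45,2.01) (-1.65,1.51)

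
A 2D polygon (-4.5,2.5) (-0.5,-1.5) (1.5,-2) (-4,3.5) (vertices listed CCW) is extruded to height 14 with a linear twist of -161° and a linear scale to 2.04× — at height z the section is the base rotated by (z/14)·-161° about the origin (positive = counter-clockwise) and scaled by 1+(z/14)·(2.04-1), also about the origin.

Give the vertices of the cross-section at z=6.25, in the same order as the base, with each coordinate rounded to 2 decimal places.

Cross-section at z=6.25: (1.43,7.40) (-2.32,0.01) (-2.10,-3.00) (3.05,7.16)

t = z/height = 6.25/14 = 0.446429
s = 1 + (scale-1)·z/height = 1 + (2.04-1)·6.25/14 = 1.464286
θ = twist·z/height = -161°·6.25/14 = -71.8750° = -1.254455 rad
cos θ = 0.311091, sin θ = -0.950380 (intermediates below are computed at full precision and shown rounded to 5 d.p.)
v1: (-4.5,2.5) → rotate → (0.97604,5.05444) → ×s → (1.42920,7.40114) → (1.43,7.40)
v2: (-0.5,-1.5) → rotate → (-1.58112,0.00855) → ×s → (-2.31521,0.01252) → (-2.32,0.01)
v3: (1.5,-2) → rotate → (-1.43412,-2.04775) → ×s → (-2.09997,-2.99849) → (-2.10,-3.00)
v4: (-4,3.5) → rotate → (2.08197,4.89034) → ×s → (3.04859,7.16085) → (3.05,7.16)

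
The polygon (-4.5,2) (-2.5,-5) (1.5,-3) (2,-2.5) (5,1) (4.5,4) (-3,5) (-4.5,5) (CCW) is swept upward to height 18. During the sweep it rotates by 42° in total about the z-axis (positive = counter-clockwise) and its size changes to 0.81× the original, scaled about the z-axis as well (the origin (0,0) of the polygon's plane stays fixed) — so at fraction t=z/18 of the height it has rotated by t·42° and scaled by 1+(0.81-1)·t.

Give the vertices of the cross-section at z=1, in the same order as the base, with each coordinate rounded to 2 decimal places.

t = z/height = 1/18 = 0.0555556
s = 1 + (scale-1)·z/height = 1 + (0.81-1)·1/18 = 0.989444
θ = twist·z/height = 42°·1/18 = 2.3333° = 0.040724 rad
cos θ = 0.999171, sin θ = 0.040713 (intermediates below are computed at full precision and shown rounded to 5 d.p.)
v1: (-4.5,2) → rotate → (-4.57770,1.81513) → ×s → (-4.52938,1.79597) → (-4.53,1.80)
v2: (-2.5,-5) → rotate → (-2.29436,-5.09764) → ×s → (-2.27014,-5.04383) → (-2.27,-5.04)
v3: (1.5,-3) → rotate → (1.62090,-2.93644) → ×s → (1.60379,-2.90545) → (1.60,-2.91)
v4: (2,-2.5) → rotate → (2.10012,-2.41650) → ×s → (2.07796,-2.39099) → (2.08,-2.39)
v5: (5,1) → rotate → (4.95514,1.20274) → ×s → (4.90284,1.19004) → (4.90,1.19)
v6: (4.5,4) → rotate → (4.33342,4.17989) → ×s → (4.28767,4.13577) → (4.29,4.14)
v7: (-3,5) → rotate → (-3.20108,4.87372) → ×s → (-3.16729,4.82227) → (-3.17,4.82)
v8: (-4.5,5) → rotate → (-4.69983,4.81265) → ×s → (-4.65023,4.76185) → (-4.65,4.76)

Cross-section at z=1: (-4.53,1.80) (-2.27,-5.04) (1.60,-2.91) (2.08,-2.39) (4.90,1.19) (4.29,4.14) (-3.17,4.82) (-4.65,4.76)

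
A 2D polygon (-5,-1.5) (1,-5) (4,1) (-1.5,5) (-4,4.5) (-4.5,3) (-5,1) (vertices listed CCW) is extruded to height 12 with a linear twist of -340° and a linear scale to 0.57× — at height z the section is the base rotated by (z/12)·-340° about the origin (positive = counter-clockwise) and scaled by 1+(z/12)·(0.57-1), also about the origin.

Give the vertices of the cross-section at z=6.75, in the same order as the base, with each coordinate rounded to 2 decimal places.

Cross-section at z=6.75: (3.94,0.38) (0.00,3.87) (-3.12,-0.15) (0.38,-3.94) (2.31,-3.94) (2.90,-2.90) (3.57,-1.48)

t = z/height = 6.75/12 = 0.5625
s = 1 + (scale-1)·z/height = 1 + (0.57-1)·6.75/12 = 0.758125
θ = twist·z/height = -340°·6.75/12 = -191.2500° = -3.337942 rad
cos θ = -0.980785, sin θ = 0.195090 (intermediates below are computed at full precision and shown rounded to 5 d.p.)
v1: (-5,-1.5) → rotate → (5.19656,0.49573) → ×s → (3.93964,0.37582) → (3.94,0.38)
v2: (1,-5) → rotate → (-0.00533,5.09902) → ×s → (-0.00404,3.86569) → (0.00,3.87)
v3: (4,1) → rotate → (-4.11823,-0.20042) → ×s → (-3.12213,-0.15195) → (-3.12,-0.15)
v4: (-1.5,5) → rotate → (0.49573,-5.19656) → ×s → (0.37582,-3.93964) → (0.38,-3.94)
v5: (-4,4.5) → rotate → (3.04523,-5.19390) → ×s → (2.30867,-3.93762) → (2.31,-3.94)
v6: (-4.5,3) → rotate → (3.82826,-3.82026) → ×s → (2.90230,-2.89624) → (2.90,-2.90)
v7: (-5,1) → rotate → (4.70884,-1.95624) → ×s → (3.56989,-1.48307) → (3.57,-1.48)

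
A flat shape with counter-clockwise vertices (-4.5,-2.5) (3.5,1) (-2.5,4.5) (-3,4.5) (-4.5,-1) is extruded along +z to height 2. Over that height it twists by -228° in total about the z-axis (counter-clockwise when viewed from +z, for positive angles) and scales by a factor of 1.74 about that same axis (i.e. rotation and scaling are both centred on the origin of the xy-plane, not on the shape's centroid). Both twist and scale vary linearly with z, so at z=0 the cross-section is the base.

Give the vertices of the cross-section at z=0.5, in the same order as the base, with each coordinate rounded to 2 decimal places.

Cross-section at z=0.5: (-5.39,2.86) (3.25,-2.83) (2.86,5.39) (2.54,5.89) (-3.90,3.83)

t = z/height = 0.5/2 = 0.25
s = 1 + (scale-1)·z/height = 1 + (1.74-1)·0.5/2 = 1.185000
θ = twist·z/height = -228°·0.5/2 = -57.0000° = -0.994838 rad
cos θ = 0.544639, sin θ = -0.838671 (intermediates below are computed at full precision and shown rounded to 5 d.p.)
v1: (-4.5,-2.5) → rotate → (-4.54755,2.41242) → ×s → (-5.38885,2.85872) → (-5.39,2.86)
v2: (3.5,1) → rotate → (2.74491,-2.39071) → ×s → (3.25272,-2.83299) → (3.25,-2.83)
v3: (-2.5,4.5) → rotate → (2.41242,4.54755) → ×s → (2.85872,5.38885) → (2.86,5.39)
v4: (-3,4.5) → rotate → (2.14010,4.96689) → ×s → (2.53602,5.88576) → (2.54,5.89)
v5: (-4.5,-1) → rotate → (-3.28955,3.22938) → ×s → (-3.89811,3.82681) → (-3.90,3.83)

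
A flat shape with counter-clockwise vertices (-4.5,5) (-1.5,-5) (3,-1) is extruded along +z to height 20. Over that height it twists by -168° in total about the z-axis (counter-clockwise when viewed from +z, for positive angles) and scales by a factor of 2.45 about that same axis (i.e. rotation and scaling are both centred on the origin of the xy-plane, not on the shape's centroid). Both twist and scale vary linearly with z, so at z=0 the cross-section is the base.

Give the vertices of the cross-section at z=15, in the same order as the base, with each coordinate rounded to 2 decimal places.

Cross-section at z=15: (13.97,1.46) (-6.60,8.67) (-5.37,-3.84)

t = z/height = 15/20 = 0.75
s = 1 + (scale-1)·z/height = 1 + (2.45-1)·15/20 = 2.087500
θ = twist·z/height = -168°·15/20 = -126.0000° = -2.199115 rad
cos θ = -0.587785, sin θ = -0.809017 (intermediates below are computed at full precision and shown rounded to 5 d.p.)
v1: (-4.5,5) → rotate → (6.69012,0.70165) → ×s → (13.96562,1.46469) → (13.97,1.46)
v2: (-1.5,-5) → rotate → (-3.16341,4.15245) → ×s → (-6.60361,8.66824) → (-6.60,8.67)
v3: (3,-1) → rotate → (-2.57237,-1.83927) → ×s → (-5.36983,-3.83947) → (-5.37,-3.84)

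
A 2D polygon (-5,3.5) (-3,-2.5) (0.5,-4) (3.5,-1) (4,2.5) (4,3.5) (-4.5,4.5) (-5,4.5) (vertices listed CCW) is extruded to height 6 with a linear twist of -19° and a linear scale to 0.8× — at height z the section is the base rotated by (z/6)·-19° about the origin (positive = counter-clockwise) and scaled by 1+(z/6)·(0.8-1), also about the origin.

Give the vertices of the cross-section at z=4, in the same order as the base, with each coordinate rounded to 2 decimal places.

Cross-section at z=4: (-3.56,3.91) (-3.01,-1.54) (-0.34,-3.48) (2.77,-1.51) (3.86,1.35) (4.05,2.20) (-2.95,4.66) (-3.37,4.76)

t = z/height = 4/6 = 0.666667
s = 1 + (scale-1)·z/height = 1 + (0.8-1)·4/6 = 0.866667
θ = twist·z/height = -19°·4/6 = -12.6667° = -0.221075 rad
cos θ = 0.975662, sin θ = -0.219279 (intermediates below are computed at full precision and shown rounded to 5 d.p.)
v1: (-5,3.5) → rotate → (-4.11084,4.51121) → ×s → (-3.56272,3.90972) → (-3.56,3.91)
v2: (-3,-2.5) → rotate → (-3.47518,-1.78132) → ×s → (-3.01183,-1.54381) → (-3.01,-1.54)
v3: (0.5,-4) → rotate → (-0.38928,-4.01229) → ×s → (-0.33738,-3.47732) → (-0.34,-3.48)
v4: (3.5,-1) → rotate → (3.19554,-1.74314) → ×s → (2.76947,-1.51072) → (2.77,-1.51)
v5: (4,2.5) → rotate → (4.45085,1.56204) → ×s → (3.85740,1.35377) → (3.86,1.35)
v6: (4,3.5) → rotate → (4.67012,2.53770) → ×s → (4.04744,2.19934) → (4.05,2.20)
v7: (-4.5,4.5) → rotate → (-3.40373,5.37723) → ×s → (-2.94990,4.66027) → (-2.95,4.66)
v8: (-5,4.5) → rotate → (-3.89156,5.48687) → ×s → (-3.37268,4.75529) → (-3.37,4.76)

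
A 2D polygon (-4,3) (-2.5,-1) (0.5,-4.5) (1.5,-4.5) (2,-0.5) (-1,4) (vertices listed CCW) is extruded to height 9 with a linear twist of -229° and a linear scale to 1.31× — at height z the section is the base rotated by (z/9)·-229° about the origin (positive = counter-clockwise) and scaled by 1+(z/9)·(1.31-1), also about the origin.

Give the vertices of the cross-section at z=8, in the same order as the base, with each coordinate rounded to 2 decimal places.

t = z/height = 8/9 = 0.888889
s = 1 + (scale-1)·z/height = 1 + (1.31-1)·8/9 = 1.275556
θ = twist·z/height = -229°·8/9 = -203.5556° = -3.552715 rad
cos θ = -0.916673, sin θ = 0.399638 (intermediates below are computed at full precision and shown rounded to 5 d.p.)
v1: (-4,3) → rotate → (2.46778,-4.34857) → ×s → (3.14779,-5.54684) → (3.15,-5.55)
v2: (-2.5,-1) → rotate → (2.69132,-0.08242) → ×s → (3.43293,-0.10513) → (3.43,-0.11)
v3: (0.5,-4.5) → rotate → (1.34003,4.32485) → ×s → (1.70929,5.51658) → (1.71,5.52)
v4: (1.5,-4.5) → rotate → (0.42336,4.72449) → ×s → (0.54002,6.02634) → (0.54,6.03)
v5: (2,-0.5) → rotate → (-1.63353,1.25761) → ×s → (-2.08365,1.60415) → (-2.08,1.60)
v6: (-1,4) → rotate → (-0.68188,-4.06633) → ×s → (-0.86977,-5.18683) → (-0.87,-5.19)

Cross-section at z=8: (3.15,-5.55) (3.43,-0.11) (1.71,5.52) (0.54,6.03) (-2.08,1.60) (-0.87,-5.19)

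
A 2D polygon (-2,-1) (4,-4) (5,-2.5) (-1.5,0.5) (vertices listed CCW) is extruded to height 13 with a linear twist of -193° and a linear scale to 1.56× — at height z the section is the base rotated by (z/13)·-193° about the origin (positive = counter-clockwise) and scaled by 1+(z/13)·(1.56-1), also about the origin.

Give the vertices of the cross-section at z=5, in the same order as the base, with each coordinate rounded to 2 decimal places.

t = z/height = 5/13 = 0.384615
s = 1 + (scale-1)·z/height = 1 + (1.56-1)·5/13 = 1.215385
θ = twist·z/height = -193°·5/13 = -74.2308° = -1.295571 rad
cos θ = 0.271763, sin θ = -0.962364 (intermediates below are computed at full precision and shown rounded to 5 d.p.)
v1: (-2,-1) → rotate → (-1.50589,1.65296) → ×s → (-1.83024,2.00899) → (-1.83,2.01)
v2: (4,-4) → rotate → (-2.76240,-4.93651) → ×s → (-3.35738,-5.99976) → (-3.36,-6.00)
v3: (5,-2.5) → rotate → (-1.04709,-5.49123) → ×s → (-1.27262,-6.67396) → (-1.27,-6.67)
v4: (-1.5,0.5) → rotate → (0.07354,1.57943) → ×s → (0.08938,1.91961) → (0.09,1.92)

Cross-section at z=5: (-1.83,2.01) (-3.36,-6.00) (-1.27,-6.67) (0.09,1.92)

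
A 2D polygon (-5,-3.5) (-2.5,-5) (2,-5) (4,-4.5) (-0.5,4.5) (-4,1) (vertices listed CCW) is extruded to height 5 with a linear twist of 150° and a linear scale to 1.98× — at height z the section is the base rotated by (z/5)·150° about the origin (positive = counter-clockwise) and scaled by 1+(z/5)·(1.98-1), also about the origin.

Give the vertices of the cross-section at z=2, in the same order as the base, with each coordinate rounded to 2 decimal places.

Cross-section at z=2: (0.74,-8.46) (4.29,-6.49) (7.42,-1.07) (8.21,1.69) (-5.77,2.53) (-3.99,-4.13)

t = z/height = 2/5 = 0.4
s = 1 + (scale-1)·z/height = 1 + (1.98-1)·2/5 = 1.392000
θ = twist·z/height = 150°·2/5 = 60.0000° = 1.047198 rad
cos θ = 0.500000, sin θ = 0.866025 (intermediates below are computed at full precision and shown rounded to 5 d.p.)
v1: (-5,-3.5) → rotate → (0.53109,-6.08013) → ×s → (0.73928,-8.46354) → (0.74,-8.46)
v2: (-2.5,-5) → rotate → (3.08013,-4.66506) → ×s → (4.28754,-6.49377) → (4.29,-6.49)
v3: (2,-5) → rotate → (5.33013,-0.76795) → ×s → (7.41954,-1.06899) → (7.42,-1.07)
v4: (4,-4.5) → rotate → (5.89711,1.21410) → ×s → (8.20878,1.69003) → (8.21,1.69)
v5: (-0.5,4.5) → rotate → (-4.14711,1.81699) → ×s → (-5.77278,2.52925) → (-5.77,2.53)
v6: (-4,1) → rotate → (-2.86603,-2.96410) → ×s → (-3.98951,-4.12603) → (-3.99,-4.13)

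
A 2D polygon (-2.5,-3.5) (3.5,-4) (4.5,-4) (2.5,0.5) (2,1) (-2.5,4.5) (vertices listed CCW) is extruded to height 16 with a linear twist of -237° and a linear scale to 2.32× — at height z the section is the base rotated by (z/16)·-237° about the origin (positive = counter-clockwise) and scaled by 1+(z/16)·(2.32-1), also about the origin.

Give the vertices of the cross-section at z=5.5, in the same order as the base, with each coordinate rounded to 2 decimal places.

t = z/height = 5.5/16 = 0.34375
s = 1 + (scale-1)·z/height = 1 + (2.32-1)·5.5/16 = 1.453750
θ = twist·z/height = -237°·5.5/16 = -81.4688° = -1.421898 rad
cos θ = 0.148349, sin θ = -0.988935 (intermediates below are computed at full precision and shown rounded to 5 d.p.)
v1: (-2.5,-3.5) → rotate → (-3.83214,1.95312) → ×s → (-5.57098,2.83934) → (-5.57,2.84)
v2: (3.5,-4) → rotate → (-3.43652,-4.05467) → ×s → (-4.99584,-5.89447) → (-5.00,-5.89)
v3: (4.5,-4) → rotate → (-3.28817,-5.04360) → ×s → (-4.78018,-7.33214) → (-4.78,-7.33)
v4: (2.5,0.5) → rotate → (0.86534,-2.39816) → ×s → (1.25799,-3.48633) → (1.26,-3.49)
v5: (2,1) → rotate → (1.28563,-1.82952) → ×s → (1.86899,-2.65967) → (1.87,-2.66)
v6: (-2.5,4.5) → rotate → (4.07934,3.13991) → ×s → (5.93033,4.56464) → (5.93,4.56)

Cross-section at z=5.5: (-5.57,2.84) (-5.00,-5.89) (-4.78,-7.33) (1.26,-3.49) (1.87,-2.66) (5.93,4.56)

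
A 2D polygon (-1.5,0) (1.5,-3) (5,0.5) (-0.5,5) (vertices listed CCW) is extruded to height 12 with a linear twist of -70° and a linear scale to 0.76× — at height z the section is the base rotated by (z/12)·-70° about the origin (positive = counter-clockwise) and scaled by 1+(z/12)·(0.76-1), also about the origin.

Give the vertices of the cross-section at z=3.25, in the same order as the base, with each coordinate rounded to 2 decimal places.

t = z/height = 3.25/12 = 0.270833
s = 1 + (scale-1)·z/height = 1 + (0.76-1)·3.25/12 = 0.935000
θ = twist·z/height = -70°·3.25/12 = -18.9583° = -0.330885 rad
cos θ = 0.945755, sin θ = -0.324880 (intermediates below are computed at full precision and shown rounded to 5 d.p.)
v1: (-1.5,0) → rotate → (-1.41863,0.48732) → ×s → (-1.32642,0.45564) → (-1.33,0.46)
v2: (1.5,-3) → rotate → (0.44399,-3.32459) → ×s → (0.41513,-3.10849) → (0.42,-3.11)
v3: (5,0.5) → rotate → (4.89122,-1.15152) → ×s → (4.57329,-1.07668) → (4.57,-1.08)
v4: (-0.5,5) → rotate → (1.15152,4.89122) → ×s → (1.07668,4.57329) → (1.08,4.57)

Cross-section at z=3.25: (-1.33,0.46) (0.42,-3.11) (4.57,-1.08) (1.08,4.57)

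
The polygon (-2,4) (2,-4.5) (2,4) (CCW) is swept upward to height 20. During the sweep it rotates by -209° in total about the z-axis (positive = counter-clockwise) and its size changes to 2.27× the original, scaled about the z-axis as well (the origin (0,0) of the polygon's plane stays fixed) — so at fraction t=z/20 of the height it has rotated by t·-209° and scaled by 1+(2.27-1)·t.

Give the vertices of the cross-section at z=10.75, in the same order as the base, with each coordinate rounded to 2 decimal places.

Cross-section at z=10.75: (7.50,0.55) (-8.28,-0.23) (4.95,-5.67)

t = z/height = 10.75/20 = 0.5375
s = 1 + (scale-1)·z/height = 1 + (2.27-1)·10.75/20 = 1.682625
θ = twist·z/height = -209°·10.75/20 = -112.3375° = -1.960659 rad
cos θ = -0.380062, sin θ = -0.924961 (intermediates below are computed at full precision and shown rounded to 5 d.p.)
v1: (-2,4) → rotate → (4.45997,0.32968) → ×s → (7.50445,0.55472) → (7.50,0.55)
v2: (2,-4.5) → rotate → (-4.92245,-0.13965) → ×s → (-8.28263,-0.23497) → (-8.28,-0.23)
v3: (2,4) → rotate → (2.93972,-3.37017) → ×s → (4.94645,-5.67073) → (4.95,-5.67)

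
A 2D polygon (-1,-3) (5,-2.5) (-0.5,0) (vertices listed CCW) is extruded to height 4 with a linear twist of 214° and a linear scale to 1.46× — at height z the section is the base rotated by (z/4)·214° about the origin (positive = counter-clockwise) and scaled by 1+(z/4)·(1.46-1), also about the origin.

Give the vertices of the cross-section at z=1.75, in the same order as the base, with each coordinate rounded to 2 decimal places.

t = z/height = 1.75/4 = 0.4375
s = 1 + (scale-1)·z/height = 1 + (1.46-1)·1.75/4 = 1.201250
θ = twist·z/height = 214°·1.75/4 = 93.6250° = 1.634065 rad
cos θ = -0.063226, sin θ = 0.997999 (intermediates below are computed at full precision and shown rounded to 5 d.p.)
v1: (-1,-3) → rotate → (3.05722,-0.80832) → ×s → (3.67249,-0.97100) → (3.67,-0.97)
v2: (5,-2.5) → rotate → (2.17887,5.14806) → ×s → (2.61737,6.18411) → (2.62,6.18)
v3: (-0.5,0) → rotate → (0.03161,-0.49900) → ×s → (0.03798,-0.59942) → (0.04,-0.60)

Cross-section at z=1.75: (3.67,-0.97) (2.62,6.18) (0.04,-0.60)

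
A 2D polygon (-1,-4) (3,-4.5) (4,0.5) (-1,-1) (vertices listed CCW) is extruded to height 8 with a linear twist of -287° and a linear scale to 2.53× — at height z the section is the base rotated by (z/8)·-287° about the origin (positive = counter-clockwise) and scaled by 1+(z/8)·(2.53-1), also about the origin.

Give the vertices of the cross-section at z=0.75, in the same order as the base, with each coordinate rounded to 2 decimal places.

Cross-section at z=0.75: (-3.09,-3.56) (0.73,-6.14) (4.34,-1.56) (-1.54,-0.50)

t = z/height = 0.75/8 = 0.09375
s = 1 + (scale-1)·z/height = 1 + (2.53-1)·0.75/8 = 1.143438
θ = twist·z/height = -287°·0.75/8 = -26.9063° = -0.469603 rad
cos θ = 0.891748, sin θ = -0.452532 (intermediates below are computed at full precision and shown rounded to 5 d.p.)
v1: (-1,-4) → rotate → (-2.70188,-3.11446) → ×s → (-3.08943,-3.56119) → (-3.09,-3.56)
v2: (3,-4.5) → rotate → (0.63885,-5.37046) → ×s → (0.73049,-6.14079) → (0.73,-6.14)
v3: (4,0.5) → rotate → (3.79326,-1.36425) → ×s → (4.33735,-1.55994) → (4.34,-1.56)
v4: (-1,-1) → rotate → (-1.34428,-0.43922) → ×s → (-1.53710,-0.50222) → (-1.54,-0.50)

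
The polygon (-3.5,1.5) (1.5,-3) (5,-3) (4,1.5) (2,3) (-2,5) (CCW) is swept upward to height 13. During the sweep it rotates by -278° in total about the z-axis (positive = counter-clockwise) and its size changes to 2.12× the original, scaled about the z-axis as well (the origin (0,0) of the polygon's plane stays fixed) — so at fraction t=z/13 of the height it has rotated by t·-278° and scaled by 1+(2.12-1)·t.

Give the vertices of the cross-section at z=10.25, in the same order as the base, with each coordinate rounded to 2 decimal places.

t = z/height = 10.25/13 = 0.788462
s = 1 + (scale-1)·z/height = 1 + (2.12-1)·10.25/13 = 1.883077
θ = twist·z/height = -278°·10.25/13 = -219.1923° = -3.825627 rad
cos θ = -0.775029, sin θ = 0.631925 (intermediates below are computed at full precision and shown rounded to 5 d.p.)
v1: (-3.5,1.5) → rotate → (1.76471,-3.37428) → ×s → (3.32309,-6.35403) → (3.32,-6.35)
v2: (1.5,-3) → rotate → (0.73323,3.27298) → ×s → (1.38073,6.16327) → (1.38,6.16)
v3: (5,-3) → rotate → (-1.97937,5.48471) → ×s → (-3.72731,10.32814) → (-3.73,10.33)
v4: (4,1.5) → rotate → (-4.04801,1.36516) → ×s → (-7.62271,2.57070) → (-7.62,2.57)
v5: (2,3) → rotate → (-3.44583,-1.06124) → ×s → (-6.48877,-1.99839) → (-6.49,-2.00)
v6: (-2,5) → rotate → (-1.60957,-5.13900) → ×s → (-3.03094,-9.67713) → (-3.03,-9.68)

Cross-section at z=10.25: (3.32,-6.35) (1.38,6.16) (-3.73,10.33) (-7.62,2.57) (-6.49,-2.00) (-3.03,-9.68)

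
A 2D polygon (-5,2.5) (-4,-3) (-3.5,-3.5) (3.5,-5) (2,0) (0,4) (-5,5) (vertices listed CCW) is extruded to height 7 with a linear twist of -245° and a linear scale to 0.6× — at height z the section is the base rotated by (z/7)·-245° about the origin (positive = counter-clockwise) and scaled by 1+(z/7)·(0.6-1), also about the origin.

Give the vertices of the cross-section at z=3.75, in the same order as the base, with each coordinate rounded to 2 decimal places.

Cross-section at z=3.75: (4.07,1.66) (0.30,3.92) (-0.25,3.88) (-4.77,0.52) (-1.04,-1.18) (2.36,-2.07) (5.54,0.36)

t = z/height = 3.75/7 = 0.535714
s = 1 + (scale-1)·z/height = 1 + (0.6-1)·3.75/7 = 0.785714
θ = twist·z/height = -245°·3.75/7 = -131.2500° = -2.290745 rad
cos θ = -0.659346, sin θ = -0.751840 (intermediates below are computed at full precision and shown rounded to 5 d.p.)
v1: (-5,2.5) → rotate → (5.17633,2.11083) → ×s → (4.06712,1.65851) → (4.07,1.66)
v2: (-4,-3) → rotate → (0.38186,4.98540) → ×s → (0.30004,3.91710) → (0.30,3.92)
v3: (-3.5,-3.5) → rotate → (-0.32373,4.93915) → ×s → (-0.25436,3.88076) → (-0.25,3.88)
v4: (3.5,-5) → rotate → (-6.06691,0.66529) → ×s → (-4.76686,0.52273) → (-4.77,0.52)
v5: (2,0) → rotate → (-1.31869,-1.50368) → ×s → (-1.03611,-1.18146) → (-1.04,-1.18)
v6: (0,4) → rotate → (3.00736,-2.63738) → ×s → (2.36293,-2.07223) → (2.36,-2.07)
v7: (-5,5) → rotate → (7.05593,0.46247) → ×s → (5.54394,0.36337) → (5.54,0.36)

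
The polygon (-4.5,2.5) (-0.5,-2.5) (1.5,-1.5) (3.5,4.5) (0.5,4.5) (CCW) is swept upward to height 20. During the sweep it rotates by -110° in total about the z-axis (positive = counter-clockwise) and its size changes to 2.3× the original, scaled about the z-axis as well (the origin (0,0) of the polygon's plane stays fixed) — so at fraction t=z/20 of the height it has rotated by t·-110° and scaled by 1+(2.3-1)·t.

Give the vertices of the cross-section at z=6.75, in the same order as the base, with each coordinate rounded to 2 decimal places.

Cross-section at z=6.75: (-2.99,6.78) (-2.74,-2.43) (0.42,-3.02) (7.92,2.12) (4.48,4.73)

t = z/height = 6.75/20 = 0.3375
s = 1 + (scale-1)·z/height = 1 + (2.3-1)·6.75/20 = 1.438750
θ = twist·z/height = -110°·6.75/20 = -37.1250° = -0.647953 rad
cos θ = 0.797321, sin θ = -0.603556 (intermediates below are computed at full precision and shown rounded to 5 d.p.)
v1: (-4.5,2.5) → rotate → (-2.07905,4.70930) → ×s → (-2.99124,6.77551) → (-2.99,6.78)
v2: (-0.5,-2.5) → rotate → (-1.90755,-1.69152) → ×s → (-2.74449,-2.43368) → (-2.74,-2.43)
v3: (1.5,-1.5) → rotate → (0.29065,-2.10131) → ×s → (0.41817,-3.02327) → (0.42,-3.02)
v4: (3.5,4.5) → rotate → (5.50662,1.47550) → ×s → (7.92266,2.12287) → (7.92,2.12)
v5: (0.5,4.5) → rotate → (3.11466,3.28616) → ×s → (4.48122,4.72797) → (4.48,4.73)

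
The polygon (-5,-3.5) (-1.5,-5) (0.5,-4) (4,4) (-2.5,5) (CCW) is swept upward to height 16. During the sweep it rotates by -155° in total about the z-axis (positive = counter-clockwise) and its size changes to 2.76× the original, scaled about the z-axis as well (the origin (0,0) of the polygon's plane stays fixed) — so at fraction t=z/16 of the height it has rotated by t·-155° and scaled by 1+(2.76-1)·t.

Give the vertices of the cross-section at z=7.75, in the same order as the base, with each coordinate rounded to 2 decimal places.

t = z/height = 7.75/16 = 0.484375
s = 1 + (scale-1)·z/height = 1 + (2.76-1)·7.75/16 = 1.852500
θ = twist·z/height = -155°·7.75/16 = -75.0781° = -1.310360 rad
cos θ = 0.257502, sin θ = -0.966278 (intermediates below are computed at full precision and shown rounded to 5 d.p.)
v1: (-5,-3.5) → rotate → (-4.66948,3.93013) → ×s → (-8.65021,7.28057) → (-8.65,7.28)
v2: (-1.5,-5) → rotate → (-5.21764,0.16191) → ×s → (-9.66568,0.29993) → (-9.67,0.30)
v3: (0.5,-4) → rotate → (-3.73636,-1.51315) → ×s → (-6.92161,-2.80310) → (-6.92,-2.80)
v4: (4,4) → rotate → (4.89512,-2.83510) → ×s → (9.06821,-5.25203) → (9.07,-5.25)
v5: (-2.5,5) → rotate → (4.18763,3.70320) → ×s → (7.75759,6.86018) → (7.76,6.86)

Cross-section at z=7.75: (-8.65,7.28) (-9.67,0.30) (-6.92,-2.80) (9.07,-5.25) (7.76,6.86)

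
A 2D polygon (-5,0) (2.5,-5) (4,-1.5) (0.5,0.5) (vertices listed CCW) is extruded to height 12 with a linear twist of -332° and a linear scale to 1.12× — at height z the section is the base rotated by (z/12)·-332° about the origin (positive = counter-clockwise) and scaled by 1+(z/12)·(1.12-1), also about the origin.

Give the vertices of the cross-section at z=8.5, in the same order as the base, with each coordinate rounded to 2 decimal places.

t = z/height = 8.5/12 = 0.708333
s = 1 + (scale-1)·z/height = 1 + (1.12-1)·8.5/12 = 1.085000
θ = twist·z/height = -332°·8.5/12 = -235.1667° = -4.104433 rad
cos θ = -0.571191, sin θ = 0.820817 (intermediates below are computed at full precision and shown rounded to 5 d.p.)
v1: (-5,0) → rotate → (2.85596,-4.10409) → ×s → (3.09871,-4.45293) → (3.10,-4.45)
v2: (2.5,-5) → rotate → (2.67611,4.90800) → ×s → (2.90358,5.32518) → (2.90,5.33)
v3: (4,-1.5) → rotate → (-1.05354,4.14005) → ×s → (-1.14309,4.49196) → (-1.14,4.49)
v4: (0.5,0.5) → rotate → (-0.69600,0.12481) → ×s → (-0.75516,0.13542) → (-0.76,0.14)

Cross-section at z=8.5: (3.10,-4.45) (2.90,5.33) (-1.14,4.49) (-0.76,0.14)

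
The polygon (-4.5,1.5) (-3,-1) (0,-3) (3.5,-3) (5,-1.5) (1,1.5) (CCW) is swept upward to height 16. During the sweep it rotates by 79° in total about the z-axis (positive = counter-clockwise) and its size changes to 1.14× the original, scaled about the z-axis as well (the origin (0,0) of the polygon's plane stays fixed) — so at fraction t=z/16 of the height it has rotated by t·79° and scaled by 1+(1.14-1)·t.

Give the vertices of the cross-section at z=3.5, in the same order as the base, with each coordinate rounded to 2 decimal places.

Cross-section at z=3.5: (-4.89,0.10) (-2.65,-1.90) (0.92,-2.95) (4.36,-1.88) (5.38,0.05) (0.52,1.78)

t = z/height = 3.5/16 = 0.21875
s = 1 + (scale-1)·z/height = 1 + (1.14-1)·3.5/16 = 1.030625
θ = twist·z/height = 79°·3.5/16 = 17.2813° = 0.301615 rad
cos θ = 0.954858, sin θ = 0.297062 (intermediates below are computed at full precision and shown rounded to 5 d.p.)
v1: (-4.5,1.5) → rotate → (-4.74245,0.09551) → ×s → (-4.88769,0.09843) → (-4.89,0.10)
v2: (-3,-1) → rotate → (-2.56751,-1.84605) → ×s → (-2.64614,-1.90258) → (-2.65,-1.90)
v3: (0,-3) → rotate → (0.89119,-2.86457) → ×s → (0.91848,-2.95230) → (0.92,-2.95)
v4: (3.5,-3) → rotate → (4.23319,-1.82486) → ×s → (4.36283,-1.88074) → (4.36,-1.88)
v5: (5,-1.5) → rotate → (5.21988,0.05302) → ×s → (5.37974,0.05465) → (5.38,0.05)
v6: (1,1.5) → rotate → (0.50926,1.72935) → ×s → (0.52486,1.78231) → (0.52,1.78)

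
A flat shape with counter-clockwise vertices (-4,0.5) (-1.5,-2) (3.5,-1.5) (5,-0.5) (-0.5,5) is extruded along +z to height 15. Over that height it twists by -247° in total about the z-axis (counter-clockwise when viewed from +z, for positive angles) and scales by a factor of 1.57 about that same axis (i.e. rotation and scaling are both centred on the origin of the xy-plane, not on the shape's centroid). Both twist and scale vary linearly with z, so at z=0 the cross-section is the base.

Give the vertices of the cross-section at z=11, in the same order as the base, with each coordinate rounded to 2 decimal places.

Cross-section at z=11: (5.66,-0.82) (2.18,2.79) (-4.92,2.22) (-7.07,0.85) (0.57,-7.10)

t = z/height = 11/15 = 0.733333
s = 1 + (scale-1)·z/height = 1 + (1.57-1)·11/15 = 1.418000
θ = twist·z/height = -247°·11/15 = -181.1333° = -3.161373 rad
cos θ = -0.999804, sin θ = 0.019779 (intermediates below are computed at full precision and shown rounded to 5 d.p.)
v1: (-4,0.5) → rotate → (3.98933,-0.57902) → ×s → (5.65687,-0.82105) → (5.66,-0.82)
v2: (-1.5,-2) → rotate → (1.53926,1.96994) → ×s → (2.18268,2.79338) → (2.18,2.79)
v3: (3.5,-1.5) → rotate → (-3.46965,1.56893) → ×s → (-4.91996,2.22475) → (-4.92,2.22)
v4: (5,-0.5) → rotate → (-4.98913,0.59880) → ×s → (-7.07459,0.84910) → (-7.07,0.85)
v5: (-0.5,5) → rotate → (0.40101,-5.00891) → ×s → (0.56863,-7.10264) → (0.57,-7.10)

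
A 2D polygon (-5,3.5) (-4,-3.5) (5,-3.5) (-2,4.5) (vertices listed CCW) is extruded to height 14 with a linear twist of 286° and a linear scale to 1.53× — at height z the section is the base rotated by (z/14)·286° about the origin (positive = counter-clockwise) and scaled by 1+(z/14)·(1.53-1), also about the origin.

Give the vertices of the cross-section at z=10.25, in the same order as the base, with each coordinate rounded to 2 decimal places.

t = z/height = 10.25/14 = 0.732143
s = 1 + (scale-1)·z/height = 1 + (1.53-1)·10.25/14 = 1.388036
θ = twist·z/height = 286°·10.25/14 = 209.3929° = 3.654595 rad
cos θ = -0.871275, sin θ = -0.490795 (intermediates below are computed at full precision and shown rounded to 5 d.p.)
v1: (-5,3.5) → rotate → (6.07416,-0.59549) → ×s → (8.43115,-0.82656) → (8.43,-0.83)
v2: (-4,-3.5) → rotate → (1.76732,5.01264) → ×s → (2.45310,6.95773) → (2.45,6.96)
v3: (5,-3.5) → rotate → (-6.07416,0.59549) → ×s → (-8.43115,0.82656) → (-8.43,0.83)
v4: (-2,4.5) → rotate → (3.95113,-2.93915) → ×s → (5.48431,-4.07964) → (5.48,-4.08)

Cross-section at z=10.25: (8.43,-0.83) (2.45,6.96) (-8.43,0.83) (5.48,-4.08)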